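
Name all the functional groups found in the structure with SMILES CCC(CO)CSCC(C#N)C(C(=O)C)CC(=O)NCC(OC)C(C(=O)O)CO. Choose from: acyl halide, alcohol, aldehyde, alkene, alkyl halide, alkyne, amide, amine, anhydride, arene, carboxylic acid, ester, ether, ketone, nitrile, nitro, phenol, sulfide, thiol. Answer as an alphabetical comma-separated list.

pendant –CH2OH on an sp³ backbone C → alcohol.
C–S–C linkage → sulfide (thioether).
pendant –C≡N: nitrile.
pendant –COCH3: carbonyl C bonded to two carbons → ketone.
–C(=O)–N– linkage → amide (the N is not an amine).
pendant –OCH3: C–O–C with sp³ C, no adjacent C=O → ether.
pendant –COOH: carbonyl C bonded to C and –OH → carboxylic acid.
–OH on an sp³ carbon → alcohol.

alcohol, amide, carboxylic acid, ether, ketone, nitrile, sulfide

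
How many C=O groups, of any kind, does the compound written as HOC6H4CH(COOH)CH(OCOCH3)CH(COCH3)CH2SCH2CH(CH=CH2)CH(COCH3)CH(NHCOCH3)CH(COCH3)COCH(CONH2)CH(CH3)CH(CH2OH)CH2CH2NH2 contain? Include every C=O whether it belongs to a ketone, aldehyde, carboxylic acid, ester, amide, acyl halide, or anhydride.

CH(COOH): carboxylic acid, 1 C=O (running total 1).
CH(OCOCH3): ester, 1 C=O (running total 2).
CH(COCH3): ketone, 1 C=O (running total 3).
CH(COCH3): ketone, 1 C=O (running total 4).
CH(NHCOCH3): amide, 1 C=O (running total 5).
CH(COCH3): ketone, 1 C=O (running total 6).
CO: ketone, 1 C=O (running total 7).
CH(CONH2): amide, 1 C=O (running total 8).

8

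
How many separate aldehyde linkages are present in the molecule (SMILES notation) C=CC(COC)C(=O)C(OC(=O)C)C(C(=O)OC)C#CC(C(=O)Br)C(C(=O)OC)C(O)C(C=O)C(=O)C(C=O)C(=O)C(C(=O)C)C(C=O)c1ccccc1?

3

Working along the chain:
  CH2=CH: C=C double bond → alkene.
  CH(CH2OCH3): pendant –CH2OCH3: C–O–C linkage → ether.
  CO: –C(=O)– with carbon on both sides → ketone.
  CH(OCOCH3): pendant –OC(=O)CH3: an acyloxy group → ester.
  CH(COOCH3): pendant –COOCH3: carbonyl C bonded to C and –OCH3 → ester.
  C≡C: C≡C triple bond → alkyne.
  CH(COBr): pendant –C(=O)X: carbonyl C bonded to C and halogen → acyl halide.
  CH(COOCH3): pendant –COOCH3: carbonyl C bonded to C and –OCH3 → ester.
  CH(OH): –OH on an sp³ carbon → alcohol (secondary).
  CH(CHO): pendant –CHO: carbonyl C bonded to C and H → aldehyde.
  CO: –C(=O)– with carbon on both sides → ketone.
  CH(CHO): pendant –CHO: carbonyl C bonded to C and H → aldehyde.
  CO: –C(=O)– with carbon on both sides → ketone.
  CH(COCH3): pendant –COCH3: carbonyl C bonded to two carbons → ketone.
  CH(CHO): pendant –CHO: carbonyl C bonded to C and H → aldehyde.
  C6H5: –C6H5 phenyl ring → arene.
Aldehyde appears at: CH(CHO), CH(CHO), CH(CHO) → 3.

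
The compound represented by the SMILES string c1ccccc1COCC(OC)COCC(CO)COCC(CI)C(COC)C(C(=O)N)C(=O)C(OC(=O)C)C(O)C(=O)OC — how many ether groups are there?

5

C6H5– phenyl ring → arene.
C–O–C with sp³ carbons on both sides and no adjacent C=O → ether.
pendant –OCH3: C–O–C with sp³ C, no adjacent C=O → ether.
C–O–C with sp³ carbons on both sides and no adjacent C=O → ether.
pendant –CH2OH on an sp³ backbone C → alcohol.
C–O–C with sp³ carbons on both sides and no adjacent C=O → ether.
pendant –CH2X: halogen on sp³ carbon → alkyl halide.
pendant –CH2OCH3: C–O–C linkage → ether.
pendant –CONH2: carbonyl C bonded to C and N → amide.
–C(=O)– with carbon on both sides → ketone.
pendant –OC(=O)CH3: an acyloxy group → ester.
–OH on an sp³ carbon → alcohol (secondary).
–C(=O)OCH3: carbonyl C bonded to C and to –OCH3 → ester (not ketone + ether).
Ether appears at: CH2OCH2, CH(OCH3), CH2OCH2, CH2OCH2, CH(CH2OCH3) → 5.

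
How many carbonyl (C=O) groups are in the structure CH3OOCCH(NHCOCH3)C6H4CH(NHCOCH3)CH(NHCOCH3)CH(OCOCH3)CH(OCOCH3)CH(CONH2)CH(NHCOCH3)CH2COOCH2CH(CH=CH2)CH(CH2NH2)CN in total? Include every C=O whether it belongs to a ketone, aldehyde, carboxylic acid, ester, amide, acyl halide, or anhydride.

9

CH3OOC: ester, 1 C=O (running total 1).
CH(NHCOCH3): amide, 1 C=O (running total 2).
CH(NHCOCH3): amide, 1 C=O (running total 3).
CH(NHCOCH3): amide, 1 C=O (running total 4).
CH(OCOCH3): ester, 1 C=O (running total 5).
CH(OCOCH3): ester, 1 C=O (running total 6).
CH(CONH2): amide, 1 C=O (running total 7).
CH(NHCOCH3): amide, 1 C=O (running total 8).
CH2COOCH2: ester, 1 C=O (running total 9).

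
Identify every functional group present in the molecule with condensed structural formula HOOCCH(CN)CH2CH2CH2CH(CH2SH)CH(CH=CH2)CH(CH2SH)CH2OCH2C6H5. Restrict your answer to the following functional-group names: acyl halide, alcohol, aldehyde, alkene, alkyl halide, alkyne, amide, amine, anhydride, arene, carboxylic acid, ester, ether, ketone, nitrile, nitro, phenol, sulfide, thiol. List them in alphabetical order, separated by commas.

Taking each segment in turn:
  HOOC: –COOH: carbonyl C bonded to –OH and C → carboxylic acid (the –OH is not a separate alcohol).
  CH(CN): pendant –C≡N: nitrile.
  CH(CH2SH): pendant –CH2SH → thiol.
  CH(CH=CH2): pendant –CH=CH2: C=C double bond → alkene.
  CH(CH2SH): pendant –CH2SH → thiol.
  CH2OCH2: C–O–C with sp³ carbons on both sides and no adjacent C=O → ether.
  C6H5: –C6H5 phenyl ring → arene.

alkene, arene, carboxylic acid, ether, nitrile, thiol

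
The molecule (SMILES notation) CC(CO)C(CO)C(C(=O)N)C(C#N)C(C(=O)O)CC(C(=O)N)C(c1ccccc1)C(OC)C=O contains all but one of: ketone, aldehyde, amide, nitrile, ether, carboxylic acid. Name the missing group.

amide: present (CH(CONH2) — pendant –CONH2: carbonyl C bonded to C and N → amide).
ether: present (CH(OCH3) — pendant –OCH3: C–O–C with sp³ C, no adjacent C=O → ether).
nitrile: present (CH(CN) — pendant –C≡N: nitrile).
carboxylic acid: present (CH(COOH) — pendant –COOH: carbonyl C bonded to C and –OH → carboxylic acid).
aldehyde: present (CHO — terminal –CHO: carbonyl C bonded to H and C → aldehyde).
ketone: absent. In CH(CONH2), the C=O is bonded to nitrogen, which defines an amide, not a ketone. In CH(COOH), the C=O bears an –OH, making it a carboxylic acid rather than a ketone. In CHO, the carbonyl carbon carries an H, so it is an aldehyde, not a ketone.

ketone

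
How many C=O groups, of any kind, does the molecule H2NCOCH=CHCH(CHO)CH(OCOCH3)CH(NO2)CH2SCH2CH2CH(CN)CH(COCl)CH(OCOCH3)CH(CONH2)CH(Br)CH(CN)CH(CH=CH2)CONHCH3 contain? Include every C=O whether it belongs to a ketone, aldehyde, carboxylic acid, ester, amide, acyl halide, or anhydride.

7

H2NCO: amide, 1 C=O (running total 1).
CH(CHO): aldehyde, 1 C=O (running total 2).
CH(OCOCH3): ester, 1 C=O (running total 3).
CH(COCl): acyl halide, 1 C=O (running total 4).
CH(OCOCH3): ester, 1 C=O (running total 5).
CH(CONH2): amide, 1 C=O (running total 6).
CONHCH3: amide, 1 C=O (running total 7).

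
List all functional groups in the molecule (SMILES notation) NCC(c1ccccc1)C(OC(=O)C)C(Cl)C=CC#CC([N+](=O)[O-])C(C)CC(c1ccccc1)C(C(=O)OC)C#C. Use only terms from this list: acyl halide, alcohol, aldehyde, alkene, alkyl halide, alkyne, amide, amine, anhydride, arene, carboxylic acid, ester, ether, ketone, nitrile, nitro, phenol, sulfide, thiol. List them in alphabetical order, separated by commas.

alkene, alkyl halide, alkyne, amine, arene, ester, nitro

Working along the chain:
  H2NCH2: –NH2 on an sp³ carbon with no adjacent C=O → amine.
  CH(C6H5): pendant –C6H5: benzene ring → arene.
  CH(OCOCH3): pendant –OC(=O)CH3: an acyloxy group → ester.
  CH(Cl): halogen on an sp³ carbon → alkyl halide.
  CH=CH: C=C double bond → alkene.
  C≡C: C≡C triple bond → alkyne.
  CH(NO2): –NO2 on an sp³ carbon → nitro (the N=O is not a carbonyl).
  CH(C6H5): pendant –C6H5: benzene ring → arene.
  CH(COOCH3): pendant –COOCH3: carbonyl C bonded to C and –OCH3 → ester.
  C≡CH: C≡C triple bond → alkyne.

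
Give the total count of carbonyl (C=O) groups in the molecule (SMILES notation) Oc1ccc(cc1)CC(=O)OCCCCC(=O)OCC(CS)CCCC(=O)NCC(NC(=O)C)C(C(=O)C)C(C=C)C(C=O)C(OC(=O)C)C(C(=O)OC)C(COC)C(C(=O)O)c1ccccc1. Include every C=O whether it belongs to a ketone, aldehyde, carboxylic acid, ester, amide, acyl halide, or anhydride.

CH2COOCH2: ester, 1 C=O (running total 1).
CH2COOCH2: ester, 1 C=O (running total 2).
CH2CONHCH2: amide, 1 C=O (running total 3).
CH(NHCOCH3): amide, 1 C=O (running total 4).
CH(COCH3): ketone, 1 C=O (running total 5).
CH(CHO): aldehyde, 1 C=O (running total 6).
CH(OCOCH3): ester, 1 C=O (running total 7).
CH(COOCH3): ester, 1 C=O (running total 8).
CH(COOH): carboxylic acid, 1 C=O (running total 9).

9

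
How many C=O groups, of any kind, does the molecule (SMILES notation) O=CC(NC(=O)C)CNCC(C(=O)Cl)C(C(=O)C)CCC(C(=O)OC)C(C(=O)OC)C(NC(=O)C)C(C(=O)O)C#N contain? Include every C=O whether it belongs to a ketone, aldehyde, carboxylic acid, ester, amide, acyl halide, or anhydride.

OHC: aldehyde, 1 C=O (running total 1).
CH(NHCOCH3): amide, 1 C=O (running total 2).
CH(COCl): acyl halide, 1 C=O (running total 3).
CH(COCH3): ketone, 1 C=O (running total 4).
CH(COOCH3): ester, 1 C=O (running total 5).
CH(COOCH3): ester, 1 C=O (running total 6).
CH(NHCOCH3): amide, 1 C=O (running total 7).
CH(COOH): carboxylic acid, 1 C=O (running total 8).

8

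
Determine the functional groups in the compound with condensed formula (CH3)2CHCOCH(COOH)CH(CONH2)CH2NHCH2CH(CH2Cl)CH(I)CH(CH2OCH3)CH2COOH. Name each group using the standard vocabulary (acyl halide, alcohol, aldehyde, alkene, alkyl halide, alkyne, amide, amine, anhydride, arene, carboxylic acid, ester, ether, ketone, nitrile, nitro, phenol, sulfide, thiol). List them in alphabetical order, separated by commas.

alkyl halide, amide, amine, carboxylic acid, ether, ketone

Taking each segment in turn:
  CO: –C(=O)– with carbon on both sides → ketone.
  CH(COOH): pendant –COOH: carbonyl C bonded to C and –OH → carboxylic acid.
  CH(CONH2): pendant –CONH2: carbonyl C bonded to C and N → amide.
  CH2NHCH2: C–N–C with sp³ carbons and no adjacent C=O → amine (secondary).
  CH(CH2Cl): pendant –CH2X: halogen on sp³ carbon → alkyl halide.
  CH(I): halogen on an sp³ carbon → alkyl halide.
  CH(CH2OCH3): pendant –CH2OCH3: C–O–C linkage → ether.
  COOH: –COOH: carbonyl C bonded to –OH and C → carboxylic acid (the –OH is not a separate alcohol).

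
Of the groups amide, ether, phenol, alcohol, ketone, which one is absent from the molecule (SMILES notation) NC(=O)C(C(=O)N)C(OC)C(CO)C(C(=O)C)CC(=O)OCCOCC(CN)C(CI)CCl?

amide: present (H2NCO — –C(=O)NH2: carbonyl C bonded to C and to N → amide (the N is not a separate amine)).
alcohol: present (CH(CH2OH) — pendant –CH2OH on an sp³ backbone C → alcohol).
ether: present (CH(OCH3) — pendant –OCH3: C–O–C with sp³ C, no adjacent C=O → ether).
ketone: present (CH(COCH3) — pendant –COCH3: carbonyl C bonded to two carbons → ketone).
phenol: absent. In CH(CH2OH), the –OH is on an sp³ carbon, not on an aromatic ring, so it is an alcohol.

phenol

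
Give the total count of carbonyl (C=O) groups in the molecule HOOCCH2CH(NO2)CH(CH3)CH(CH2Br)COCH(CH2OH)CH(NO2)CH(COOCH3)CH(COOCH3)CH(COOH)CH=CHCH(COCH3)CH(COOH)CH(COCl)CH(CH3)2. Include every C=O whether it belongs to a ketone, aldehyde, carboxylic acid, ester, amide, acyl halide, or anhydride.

HOOC: carboxylic acid, 1 C=O (running total 1).
CO: ketone, 1 C=O (running total 2).
CH(COOCH3): ester, 1 C=O (running total 3).
CH(COOCH3): ester, 1 C=O (running total 4).
CH(COOH): carboxylic acid, 1 C=O (running total 5).
CH(COCH3): ketone, 1 C=O (running total 6).
CH(COOH): carboxylic acid, 1 C=O (running total 7).
CH(COCl): acyl halide, 1 C=O (running total 8).

8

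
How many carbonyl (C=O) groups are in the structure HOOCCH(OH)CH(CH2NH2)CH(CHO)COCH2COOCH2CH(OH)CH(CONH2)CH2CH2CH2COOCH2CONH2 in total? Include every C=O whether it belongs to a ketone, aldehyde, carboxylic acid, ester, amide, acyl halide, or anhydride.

7

HOOC: carboxylic acid, 1 C=O (running total 1).
CH(CHO): aldehyde, 1 C=O (running total 2).
CO: ketone, 1 C=O (running total 3).
CH2COOCH2: ester, 1 C=O (running total 4).
CH(CONH2): amide, 1 C=O (running total 5).
CH2COOCH2: ester, 1 C=O (running total 6).
CONH2: amide, 1 C=O (running total 7).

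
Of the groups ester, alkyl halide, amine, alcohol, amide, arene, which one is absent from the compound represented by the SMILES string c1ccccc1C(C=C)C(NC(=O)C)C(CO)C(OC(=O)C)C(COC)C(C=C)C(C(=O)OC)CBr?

alkyl halide: present (CH2Br — halogen on an sp³ carbon → alkyl halide).
arene: present (C6H5 — C6H5– phenyl ring → arene).
amide: present (CH(NHCOCH3) — pendant –NHC(=O)CH3: N bonded to a carbonyl → amide (not amine)).
alcohol: present (CH(CH2OH) — pendant –CH2OH on an sp³ backbone C → alcohol).
ester: present (CH(OCOCH3) — pendant –OC(=O)CH3: an acyloxy group → ester).
amine: absent. In CH(NHCOCH3), the nitrogen is bonded directly to a carbonyl carbon, making it part of an amide, not a free amine.

amine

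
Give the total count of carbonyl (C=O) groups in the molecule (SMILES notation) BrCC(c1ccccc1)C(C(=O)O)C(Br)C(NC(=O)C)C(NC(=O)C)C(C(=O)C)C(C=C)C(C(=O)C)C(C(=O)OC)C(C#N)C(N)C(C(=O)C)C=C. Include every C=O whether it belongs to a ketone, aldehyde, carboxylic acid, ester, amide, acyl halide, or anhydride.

7

CH(COOH): carboxylic acid, 1 C=O (running total 1).
CH(NHCOCH3): amide, 1 C=O (running total 2).
CH(NHCOCH3): amide, 1 C=O (running total 3).
CH(COCH3): ketone, 1 C=O (running total 4).
CH(COCH3): ketone, 1 C=O (running total 5).
CH(COOCH3): ester, 1 C=O (running total 6).
CH(COCH3): ketone, 1 C=O (running total 7).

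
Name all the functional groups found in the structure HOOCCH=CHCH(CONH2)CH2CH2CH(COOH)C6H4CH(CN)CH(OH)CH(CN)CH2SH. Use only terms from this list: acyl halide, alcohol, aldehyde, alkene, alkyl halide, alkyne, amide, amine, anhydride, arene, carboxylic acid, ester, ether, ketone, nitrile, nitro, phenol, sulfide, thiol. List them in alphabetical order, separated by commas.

alcohol, alkene, amide, arene, carboxylic acid, nitrile, thiol

–COOH: carbonyl C bonded to –OH and C → carboxylic acid (the –OH is not a separate alcohol).
C=C double bond → alkene.
pendant –CONH2: carbonyl C bonded to C and N → amide.
pendant –COOH: carbonyl C bonded to C and –OH → carboxylic acid.
para-disubstituted benzene ring → arene.
pendant –C≡N: nitrile.
–OH on an sp³ carbon → alcohol (secondary).
pendant –C≡N: nitrile.
–SH on an sp³ carbon → thiol.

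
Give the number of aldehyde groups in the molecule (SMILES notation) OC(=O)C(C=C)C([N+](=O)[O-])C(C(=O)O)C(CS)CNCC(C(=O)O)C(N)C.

0

–COOH: carbonyl C bonded to –OH and C → carboxylic acid (the –OH is not a separate alcohol).
pendant –CH=CH2: C=C double bond → alkene.
–NO2 on an sp³ carbon → nitro (the N=O is not a carbonyl).
pendant –COOH: carbonyl C bonded to C and –OH → carboxylic acid.
pendant –CH2SH → thiol.
C–N–C with sp³ carbons and no adjacent C=O → amine (secondary).
pendant –COOH: carbonyl C bonded to C and –OH → carboxylic acid.
–NH2 on an sp³ carbon with no adjacent C=O → amine.
No segment is a aldehyde: HOOC is carboxylic acid, not aldehyde; CH(COOH) is carboxylic acid, not aldehyde; CH(COOH) is carboxylic acid, not aldehyde. → 0.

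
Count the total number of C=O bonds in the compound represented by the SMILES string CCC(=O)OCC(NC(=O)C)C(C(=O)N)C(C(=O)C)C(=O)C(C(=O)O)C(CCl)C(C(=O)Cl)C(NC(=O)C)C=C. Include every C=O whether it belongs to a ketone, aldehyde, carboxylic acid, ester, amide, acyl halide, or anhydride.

CH2COOCH2: ester, 1 C=O (running total 1).
CH(NHCOCH3): amide, 1 C=O (running total 2).
CH(CONH2): amide, 1 C=O (running total 3).
CH(COCH3): ketone, 1 C=O (running total 4).
CO: ketone, 1 C=O (running total 5).
CH(COOH): carboxylic acid, 1 C=O (running total 6).
CH(COCl): acyl halide, 1 C=O (running total 7).
CH(NHCOCH3): amide, 1 C=O (running total 8).

8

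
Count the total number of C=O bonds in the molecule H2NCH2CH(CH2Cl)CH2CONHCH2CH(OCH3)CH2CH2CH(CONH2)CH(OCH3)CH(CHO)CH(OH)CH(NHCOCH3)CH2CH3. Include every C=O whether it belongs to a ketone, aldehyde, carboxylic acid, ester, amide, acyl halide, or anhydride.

4

CH2CONHCH2: amide, 1 C=O (running total 1).
CH(CONH2): amide, 1 C=O (running total 2).
CH(CHO): aldehyde, 1 C=O (running total 3).
CH(NHCOCH3): amide, 1 C=O (running total 4).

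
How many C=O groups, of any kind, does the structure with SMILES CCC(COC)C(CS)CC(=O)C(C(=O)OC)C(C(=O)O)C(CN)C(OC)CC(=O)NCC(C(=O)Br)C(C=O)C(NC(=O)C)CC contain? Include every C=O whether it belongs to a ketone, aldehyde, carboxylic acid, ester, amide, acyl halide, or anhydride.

7

CO: ketone, 1 C=O (running total 1).
CH(COOCH3): ester, 1 C=O (running total 2).
CH(COOH): carboxylic acid, 1 C=O (running total 3).
CH2CONHCH2: amide, 1 C=O (running total 4).
CH(COBr): acyl halide, 1 C=O (running total 5).
CH(CHO): aldehyde, 1 C=O (running total 6).
CH(NHCOCH3): amide, 1 C=O (running total 7).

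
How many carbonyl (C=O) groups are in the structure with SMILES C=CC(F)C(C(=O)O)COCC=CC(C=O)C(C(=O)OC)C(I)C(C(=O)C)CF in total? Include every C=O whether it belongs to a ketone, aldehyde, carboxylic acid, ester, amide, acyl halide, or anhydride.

CH(COOH): carboxylic acid, 1 C=O (running total 1).
CH(CHO): aldehyde, 1 C=O (running total 2).
CH(COOCH3): ester, 1 C=O (running total 3).
CH(COCH3): ketone, 1 C=O (running total 4).

4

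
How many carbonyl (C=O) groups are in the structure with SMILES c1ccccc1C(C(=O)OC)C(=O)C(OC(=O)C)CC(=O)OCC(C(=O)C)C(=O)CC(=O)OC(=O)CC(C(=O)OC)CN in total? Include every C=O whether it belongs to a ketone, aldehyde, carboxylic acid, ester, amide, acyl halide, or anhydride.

CH(COOCH3): ester, 1 C=O (running total 1).
CO: ketone, 1 C=O (running total 2).
CH(OCOCH3): ester, 1 C=O (running total 3).
CH2COOCH2: ester, 1 C=O (running total 4).
CH(COCH3): ketone, 1 C=O (running total 5).
CO: ketone, 1 C=O (running total 6).
CH2CO-O-COCH2: anhydride, 2 C=O (running total 8).
CH(COOCH3): ester, 1 C=O (running total 9).

9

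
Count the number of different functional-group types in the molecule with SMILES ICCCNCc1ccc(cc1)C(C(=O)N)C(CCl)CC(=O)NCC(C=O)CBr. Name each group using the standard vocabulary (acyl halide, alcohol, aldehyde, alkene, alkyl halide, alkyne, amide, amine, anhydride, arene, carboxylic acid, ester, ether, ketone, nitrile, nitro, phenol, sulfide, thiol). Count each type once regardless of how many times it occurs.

halogen on an sp³ carbon → alkyl halide.
C–N–C with sp³ carbons and no adjacent C=O → amine (secondary).
para-disubstituted benzene ring → arene.
pendant –CONH2: carbonyl C bonded to C and N → amide.
pendant –CH2X: halogen on sp³ carbon → alkyl halide.
–C(=O)–N– linkage → amide (the N is not an amine).
pendant –CHO: carbonyl C bonded to C and H → aldehyde.
halogen on an sp³ carbon → alkyl halide.
Distinct types present: aldehyde, alkyl halide, amide, amine, arene.

5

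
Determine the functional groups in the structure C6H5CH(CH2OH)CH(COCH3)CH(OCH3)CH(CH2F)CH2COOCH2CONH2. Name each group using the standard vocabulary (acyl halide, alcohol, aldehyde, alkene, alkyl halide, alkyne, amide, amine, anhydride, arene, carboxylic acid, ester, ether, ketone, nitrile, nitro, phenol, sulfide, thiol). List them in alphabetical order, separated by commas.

C6H5– phenyl ring → arene.
pendant –CH2OH on an sp³ backbone C → alcohol.
pendant –COCH3: carbonyl C bonded to two carbons → ketone.
pendant –OCH3: C–O–C with sp³ C, no adjacent C=O → ether.
pendant –CH2X: halogen on sp³ carbon → alkyl halide.
–C(=O)–O–C with C on the carbonyl side → ester.
–C(=O)NH2: carbonyl C bonded to C and to N → amide (the N is not a separate amine).

alcohol, alkyl halide, amide, arene, ester, ether, ketone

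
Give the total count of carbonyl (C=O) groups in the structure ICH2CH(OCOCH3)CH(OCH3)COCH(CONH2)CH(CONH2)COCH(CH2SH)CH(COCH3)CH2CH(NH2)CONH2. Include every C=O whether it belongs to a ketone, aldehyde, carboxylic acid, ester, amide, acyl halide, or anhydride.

CH(OCOCH3): ester, 1 C=O (running total 1).
CO: ketone, 1 C=O (running total 2).
CH(CONH2): amide, 1 C=O (running total 3).
CH(CONH2): amide, 1 C=O (running total 4).
CO: ketone, 1 C=O (running total 5).
CH(COCH3): ketone, 1 C=O (running total 6).
CONH2: amide, 1 C=O (running total 7).

7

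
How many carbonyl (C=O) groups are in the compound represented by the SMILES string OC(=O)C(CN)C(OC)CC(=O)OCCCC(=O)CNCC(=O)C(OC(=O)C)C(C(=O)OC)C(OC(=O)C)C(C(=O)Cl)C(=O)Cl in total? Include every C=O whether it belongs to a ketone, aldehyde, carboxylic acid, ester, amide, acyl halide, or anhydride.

9

HOOC: carboxylic acid, 1 C=O (running total 1).
CH2COOCH2: ester, 1 C=O (running total 2).
CO: ketone, 1 C=O (running total 3).
CO: ketone, 1 C=O (running total 4).
CH(OCOCH3): ester, 1 C=O (running total 5).
CH(COOCH3): ester, 1 C=O (running total 6).
CH(OCOCH3): ester, 1 C=O (running total 7).
CH(COCl): acyl halide, 1 C=O (running total 8).
COCl: acyl halide, 1 C=O (running total 9).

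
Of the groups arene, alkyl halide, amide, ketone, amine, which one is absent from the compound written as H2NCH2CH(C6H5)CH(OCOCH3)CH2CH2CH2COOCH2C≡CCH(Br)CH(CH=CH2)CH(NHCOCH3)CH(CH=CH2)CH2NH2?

ketone

amide: present (CH(NHCOCH3) — pendant –NHC(=O)CH3: N bonded to a carbonyl → amide (not amine)).
amine: present (H2NCH2 — –NH2 on an sp³ carbon with no adjacent C=O → amine).
arene: present (CH(C6H5) — pendant –C6H5: benzene ring → arene).
alkyl halide: present (CH(Br) — halogen on an sp³ carbon → alkyl halide).
ketone: absent. In each of CH(OCOCH3) and CH2COOCH2, the C=O is bonded to an –O–C group, which defines an ester, not a ketone. In CH(NHCOCH3), the C=O is bonded to nitrogen, which defines an amide, not a ketone.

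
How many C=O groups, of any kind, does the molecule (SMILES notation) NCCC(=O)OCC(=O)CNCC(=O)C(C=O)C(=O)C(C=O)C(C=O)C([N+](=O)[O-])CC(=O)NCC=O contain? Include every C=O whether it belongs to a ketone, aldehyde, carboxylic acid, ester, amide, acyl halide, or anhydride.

CH2COOCH2: ester, 1 C=O (running total 1).
CO: ketone, 1 C=O (running total 2).
CO: ketone, 1 C=O (running total 3).
CH(CHO): aldehyde, 1 C=O (running total 4).
CO: ketone, 1 C=O (running total 5).
CH(CHO): aldehyde, 1 C=O (running total 6).
CH(CHO): aldehyde, 1 C=O (running total 7).
CH2CONHCH2: amide, 1 C=O (running total 8).
CHO: aldehyde, 1 C=O (running total 9).

9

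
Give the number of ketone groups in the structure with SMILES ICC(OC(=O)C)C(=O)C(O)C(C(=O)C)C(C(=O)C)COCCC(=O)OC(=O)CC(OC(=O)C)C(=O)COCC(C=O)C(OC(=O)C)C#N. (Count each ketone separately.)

halogen on an sp³ carbon → alkyl halide.
pendant –OC(=O)CH3: an acyloxy group → ester.
–C(=O)– with carbon on both sides → ketone.
–OH on an sp³ carbon → alcohol (secondary).
pendant –COCH3: carbonyl C bonded to two carbons → ketone.
pendant –COCH3: carbonyl C bonded to two carbons → ketone.
C–O–C with sp³ carbons on both sides and no adjacent C=O → ether.
two acyl groups sharing one oxygen, –C(=O)–O–C(=O)– → anhydride.
pendant –OC(=O)CH3: an acyloxy group → ester.
–C(=O)– with carbon on both sides → ketone.
C–O–C with sp³ carbons on both sides and no adjacent C=O → ether.
pendant –CHO: carbonyl C bonded to C and H → aldehyde.
pendant –OC(=O)CH3: an acyloxy group → ester.
–C≡N: carbon triple-bonded to nitrogen → nitrile.
Ketone appears at: CO, CH(COCH3), CH(COCH3), CO → 4.

4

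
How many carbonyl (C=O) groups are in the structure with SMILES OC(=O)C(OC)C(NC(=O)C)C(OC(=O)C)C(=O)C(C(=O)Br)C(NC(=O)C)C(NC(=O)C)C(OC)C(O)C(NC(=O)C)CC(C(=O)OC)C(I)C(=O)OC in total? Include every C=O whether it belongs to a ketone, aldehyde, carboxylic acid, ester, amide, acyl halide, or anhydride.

HOOC: carboxylic acid, 1 C=O (running total 1).
CH(NHCOCH3): amide, 1 C=O (running total 2).
CH(OCOCH3): ester, 1 C=O (running total 3).
CO: ketone, 1 C=O (running total 4).
CH(COBr): acyl halide, 1 C=O (running total 5).
CH(NHCOCH3): amide, 1 C=O (running total 6).
CH(NHCOCH3): amide, 1 C=O (running total 7).
CH(NHCOCH3): amide, 1 C=O (running total 8).
CH(COOCH3): ester, 1 C=O (running total 9).
COOCH3: ester, 1 C=O (running total 10).

10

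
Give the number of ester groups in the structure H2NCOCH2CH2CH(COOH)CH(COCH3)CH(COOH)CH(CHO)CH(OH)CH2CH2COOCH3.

1

Taking each segment in turn:
  H2NCO: –C(=O)NH2: carbonyl C bonded to C and to N → amide (the N is not a separate amine).
  CH(COOH): pendant –COOH: carbonyl C bonded to C and –OH → carboxylic acid.
  CH(COCH3): pendant –COCH3: carbonyl C bonded to two carbons → ketone.
  CH(COOH): pendant –COOH: carbonyl C bonded to C and –OH → carboxylic acid.
  CH(CHO): pendant –CHO: carbonyl C bonded to C and H → aldehyde.
  CH(OH): –OH on an sp³ carbon → alcohol (secondary).
  COOCH3: –C(=O)OCH3: carbonyl C bonded to C and to –OCH3 → ester (not ketone + ether).
Ester appears at: COOCH3 → 1.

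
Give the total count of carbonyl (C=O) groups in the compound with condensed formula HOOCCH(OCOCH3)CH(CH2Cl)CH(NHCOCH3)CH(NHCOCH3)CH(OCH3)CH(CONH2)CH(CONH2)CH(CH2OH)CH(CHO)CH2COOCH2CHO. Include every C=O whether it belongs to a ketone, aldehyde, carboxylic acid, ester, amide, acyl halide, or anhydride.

HOOC: carboxylic acid, 1 C=O (running total 1).
CH(OCOCH3): ester, 1 C=O (running total 2).
CH(NHCOCH3): amide, 1 C=O (running total 3).
CH(NHCOCH3): amide, 1 C=O (running total 4).
CH(CONH2): amide, 1 C=O (running total 5).
CH(CONH2): amide, 1 C=O (running total 6).
CH(CHO): aldehyde, 1 C=O (running total 7).
CH2COOCH2: ester, 1 C=O (running total 8).
CHO: aldehyde, 1 C=O (running total 9).

9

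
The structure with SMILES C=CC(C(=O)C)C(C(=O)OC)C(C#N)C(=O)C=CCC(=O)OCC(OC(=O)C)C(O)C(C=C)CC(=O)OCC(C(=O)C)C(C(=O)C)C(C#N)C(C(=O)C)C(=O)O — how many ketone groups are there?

5

Taking each segment in turn:
  CH2=CH: C=C double bond → alkene.
  CH(COCH3): pendant –COCH3: carbonyl C bonded to two carbons → ketone.
  CH(COOCH3): pendant –COOCH3: carbonyl C bonded to C and –OCH3 → ester.
  CH(CN): pendant –C≡N: nitrile.
  CO: –C(=O)– with carbon on both sides → ketone.
  CH=CH: C=C double bond → alkene.
  CH2COOCH2: –C(=O)–O–C with C on the carbonyl side → ester.
  CH(OCOCH3): pendant –OC(=O)CH3: an acyloxy group → ester.
  CH(OH): –OH on an sp³ carbon → alcohol (secondary).
  CH(CH=CH2): pendant –CH=CH2: C=C double bond → alkene.
  CH2COOCH2: –C(=O)–O–C with C on the carbonyl side → ester.
  CH(COCH3): pendant –COCH3: carbonyl C bonded to two carbons → ketone.
  CH(COCH3): pendant –COCH3: carbonyl C bonded to two carbons → ketone.
  CH(CN): pendant –C≡N: nitrile.
  CH(COCH3): pendant –COCH3: carbonyl C bonded to two carbons → ketone.
  COOH: –COOH: carbonyl C bonded to –OH and C → carboxylic acid (the –OH is not a separate alcohol).
Ketone appears at: CH(COCH3), CO, CH(COCH3), CH(COCH3), CH(COCH3) → 5.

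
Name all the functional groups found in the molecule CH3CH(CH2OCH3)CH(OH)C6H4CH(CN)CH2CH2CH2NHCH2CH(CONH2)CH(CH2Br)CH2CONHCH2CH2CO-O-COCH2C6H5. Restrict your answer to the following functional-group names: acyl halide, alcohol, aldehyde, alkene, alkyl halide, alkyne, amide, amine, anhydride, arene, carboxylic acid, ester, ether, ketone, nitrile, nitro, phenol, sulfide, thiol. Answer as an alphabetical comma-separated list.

Taking each segment in turn:
  CH(CH2OCH3): pendant –CH2OCH3: C–O–C linkage → ether.
  CH(OH): –OH on an sp³ carbon → alcohol (secondary).
  C6H4: para-disubstituted benzene ring → arene.
  CH(CN): pendant –C≡N: nitrile.
  CH2NHCH2: C–N–C with sp³ carbons and no adjacent C=O → amine (secondary).
  CH(CONH2): pendant –CONH2: carbonyl C bonded to C and N → amide.
  CH(CH2Br): pendant –CH2X: halogen on sp³ carbon → alkyl halide.
  CH2CONHCH2: –C(=O)–N– linkage → amide (the N is not an amine).
  CH2CO-O-COCH2: two acyl groups sharing one oxygen, –C(=O)–O–C(=O)– → anhydride.
  C6H5: –C6H5 phenyl ring → arene.

alcohol, alkyl halide, amide, amine, anhydride, arene, ether, nitrile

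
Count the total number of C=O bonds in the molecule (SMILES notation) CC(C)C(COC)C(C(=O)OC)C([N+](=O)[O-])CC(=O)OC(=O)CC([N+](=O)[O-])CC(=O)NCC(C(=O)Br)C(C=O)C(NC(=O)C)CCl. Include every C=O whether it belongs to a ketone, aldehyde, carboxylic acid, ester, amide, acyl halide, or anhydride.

7

CH(COOCH3): ester, 1 C=O (running total 1).
CH2CO-O-COCH2: anhydride, 2 C=O (running total 3).
CH2CONHCH2: amide, 1 C=O (running total 4).
CH(COBr): acyl halide, 1 C=O (running total 5).
CH(CHO): aldehyde, 1 C=O (running total 6).
CH(NHCOCH3): amide, 1 C=O (running total 7).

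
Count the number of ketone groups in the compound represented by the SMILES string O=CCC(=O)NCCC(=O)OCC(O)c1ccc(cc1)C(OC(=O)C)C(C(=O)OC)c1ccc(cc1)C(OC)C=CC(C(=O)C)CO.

1

terminal –CHO: carbonyl C bonded to H and C → aldehyde.
–C(=O)–N– linkage → amide (the N is not an amine).
–C(=O)–O–C with C on the carbonyl side → ester.
–OH on an sp³ carbon → alcohol (secondary).
para-disubstituted benzene ring → arene.
pendant –OC(=O)CH3: an acyloxy group → ester.
pendant –COOCH3: carbonyl C bonded to C and –OCH3 → ester.
para-disubstituted benzene ring → arene.
pendant –OCH3: C–O–C with sp³ C, no adjacent C=O → ether.
C=C double bond → alkene.
pendant –COCH3: carbonyl C bonded to two carbons → ketone.
–OH on an sp³ carbon → alcohol.
Ketone appears at: CH(COCH3) → 1.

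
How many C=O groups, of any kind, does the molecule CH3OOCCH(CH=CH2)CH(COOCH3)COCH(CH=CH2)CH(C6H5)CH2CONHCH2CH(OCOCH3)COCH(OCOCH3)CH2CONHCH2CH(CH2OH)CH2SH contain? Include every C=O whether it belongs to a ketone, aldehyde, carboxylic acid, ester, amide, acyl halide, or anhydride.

8

CH3OOC: ester, 1 C=O (running total 1).
CH(COOCH3): ester, 1 C=O (running total 2).
CO: ketone, 1 C=O (running total 3).
CH2CONHCH2: amide, 1 C=O (running total 4).
CH(OCOCH3): ester, 1 C=O (running total 5).
CO: ketone, 1 C=O (running total 6).
CH(OCOCH3): ester, 1 C=O (running total 7).
CH2CONHCH2: amide, 1 C=O (running total 8).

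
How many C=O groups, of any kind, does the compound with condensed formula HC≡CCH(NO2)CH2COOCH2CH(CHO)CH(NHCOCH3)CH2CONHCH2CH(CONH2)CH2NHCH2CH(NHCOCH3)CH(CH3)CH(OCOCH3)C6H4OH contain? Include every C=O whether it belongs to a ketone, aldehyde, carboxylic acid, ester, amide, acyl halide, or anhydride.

7

CH2COOCH2: ester, 1 C=O (running total 1).
CH(CHO): aldehyde, 1 C=O (running total 2).
CH(NHCOCH3): amide, 1 C=O (running total 3).
CH2CONHCH2: amide, 1 C=O (running total 4).
CH(CONH2): amide, 1 C=O (running total 5).
CH(NHCOCH3): amide, 1 C=O (running total 6).
CH(OCOCH3): ester, 1 C=O (running total 7).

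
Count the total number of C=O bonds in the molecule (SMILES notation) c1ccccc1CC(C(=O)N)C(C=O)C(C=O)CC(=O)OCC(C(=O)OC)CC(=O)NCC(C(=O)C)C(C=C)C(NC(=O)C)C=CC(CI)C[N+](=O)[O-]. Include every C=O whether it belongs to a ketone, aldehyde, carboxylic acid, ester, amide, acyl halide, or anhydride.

CH(CONH2): amide, 1 C=O (running total 1).
CH(CHO): aldehyde, 1 C=O (running total 2).
CH(CHO): aldehyde, 1 C=O (running total 3).
CH2COOCH2: ester, 1 C=O (running total 4).
CH(COOCH3): ester, 1 C=O (running total 5).
CH2CONHCH2: amide, 1 C=O (running total 6).
CH(COCH3): ketone, 1 C=O (running total 7).
CH(NHCOCH3): amide, 1 C=O (running total 8).

8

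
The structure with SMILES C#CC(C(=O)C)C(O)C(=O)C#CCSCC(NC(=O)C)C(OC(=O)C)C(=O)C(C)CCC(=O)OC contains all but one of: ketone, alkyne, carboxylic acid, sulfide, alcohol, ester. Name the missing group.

carboxylic acid

ketone: present (CH(COCH3) — pendant –COCH3: carbonyl C bonded to two carbons → ketone).
alkyne: present (HC≡C — C≡C triple bond → alkyne).
sulfide: present (CH2SCH2 — C–S–C linkage → sulfide (thioether)).
ester: present (CH(OCOCH3) — pendant –OC(=O)CH3: an acyloxy group → ester).
alcohol: present (CH(OH) — –OH on an sp³ carbon → alcohol (secondary)).
carboxylic acid: absent. In each of CH(OCOCH3) and COOCH3, the acyl oxygen is bonded to carbon (–O–C), not to H, so this is an ester. In CH(NHCOCH3), the carbonyl is bonded to nitrogen, not to –OH; that is an amide.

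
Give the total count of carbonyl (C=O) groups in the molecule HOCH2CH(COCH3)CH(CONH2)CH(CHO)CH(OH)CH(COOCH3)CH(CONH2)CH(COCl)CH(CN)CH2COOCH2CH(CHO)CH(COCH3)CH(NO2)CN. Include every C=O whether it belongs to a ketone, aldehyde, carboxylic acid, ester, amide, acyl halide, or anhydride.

CH(COCH3): ketone, 1 C=O (running total 1).
CH(CONH2): amide, 1 C=O (running total 2).
CH(CHO): aldehyde, 1 C=O (running total 3).
CH(COOCH3): ester, 1 C=O (running total 4).
CH(CONH2): amide, 1 C=O (running total 5).
CH(COCl): acyl halide, 1 C=O (running total 6).
CH2COOCH2: ester, 1 C=O (running total 7).
CH(CHO): aldehyde, 1 C=O (running total 8).
CH(COCH3): ketone, 1 C=O (running total 9).

9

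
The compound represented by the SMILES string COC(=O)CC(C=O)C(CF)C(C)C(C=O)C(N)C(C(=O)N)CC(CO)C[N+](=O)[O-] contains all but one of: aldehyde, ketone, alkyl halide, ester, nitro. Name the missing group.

aldehyde: present (CH(CHO) — pendant –CHO: carbonyl C bonded to C and H → aldehyde).
ester: present (CH3OOC — CH3O–C(=O)–: carbonyl C bonded to C and to –OCH3 → ester (not ketone + ether)).
alkyl halide: present (CH(CH2F) — pendant –CH2X: halogen on sp³ carbon → alkyl halide).
nitro: present (CH2NO2 — –NO2 on carbon → nitro group).
ketone: absent. In CH3OOC, the C=O is bonded to an –O–C group, which defines an ester, not a ketone. In CH(CONH2), the C=O is bonded to nitrogen, which defines an amide, not a ketone. In CH(CHO), the carbonyl carbon carries an H, so it is an aldehyde, not a ketone.

ketone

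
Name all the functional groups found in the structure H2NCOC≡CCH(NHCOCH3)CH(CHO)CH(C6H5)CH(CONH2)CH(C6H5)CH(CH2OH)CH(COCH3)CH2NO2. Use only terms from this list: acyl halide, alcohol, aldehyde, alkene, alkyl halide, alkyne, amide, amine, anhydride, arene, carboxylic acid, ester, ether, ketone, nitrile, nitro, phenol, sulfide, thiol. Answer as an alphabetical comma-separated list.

alcohol, aldehyde, alkyne, amide, arene, ketone, nitro

Taking each segment in turn:
  H2NCO: –C(=O)NH2: carbonyl C bonded to C and to N → amide (the N is not a separate amine).
  C≡C: C≡C triple bond → alkyne.
  CH(NHCOCH3): pendant –NHC(=O)CH3: N bonded to a carbonyl → amide (not amine).
  CH(CHO): pendant –CHO: carbonyl C bonded to C and H → aldehyde.
  CH(C6H5): pendant –C6H5: benzene ring → arene.
  CH(CONH2): pendant –CONH2: carbonyl C bonded to C and N → amide.
  CH(C6H5): pendant –C6H5: benzene ring → arene.
  CH(CH2OH): pendant –CH2OH on an sp³ backbone C → alcohol.
  CH(COCH3): pendant –COCH3: carbonyl C bonded to two carbons → ketone.
  CH2NO2: –NO2 on carbon → nitro group.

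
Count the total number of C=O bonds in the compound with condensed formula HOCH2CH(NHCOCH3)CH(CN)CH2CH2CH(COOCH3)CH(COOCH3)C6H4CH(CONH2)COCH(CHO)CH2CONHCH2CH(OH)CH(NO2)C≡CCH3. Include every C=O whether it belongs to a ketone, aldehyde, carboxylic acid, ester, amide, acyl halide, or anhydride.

CH(NHCOCH3): amide, 1 C=O (running total 1).
CH(COOCH3): ester, 1 C=O (running total 2).
CH(COOCH3): ester, 1 C=O (running total 3).
CH(CONH2): amide, 1 C=O (running total 4).
CO: ketone, 1 C=O (running total 5).
CH(CHO): aldehyde, 1 C=O (running total 6).
CH2CONHCH2: amide, 1 C=O (running total 7).

7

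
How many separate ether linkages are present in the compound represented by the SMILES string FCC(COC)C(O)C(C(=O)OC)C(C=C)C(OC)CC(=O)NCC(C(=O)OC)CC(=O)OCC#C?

halogen on an sp³ carbon → alkyl halide.
pendant –CH2OCH3: C–O–C linkage → ether.
–OH on an sp³ carbon → alcohol (secondary).
pendant –COOCH3: carbonyl C bonded to C and –OCH3 → ester.
pendant –CH=CH2: C=C double bond → alkene.
pendant –OCH3: C–O–C with sp³ C, no adjacent C=O → ether.
–C(=O)–N– linkage → amide (the N is not an amine).
pendant –COOCH3: carbonyl C bonded to C and –OCH3 → ester.
–C(=O)–O–C with C on the carbonyl side → ester.
C≡C triple bond → alkyne.
Ether appears at: CH(CH2OCH3), CH(OCH3) → 2.

2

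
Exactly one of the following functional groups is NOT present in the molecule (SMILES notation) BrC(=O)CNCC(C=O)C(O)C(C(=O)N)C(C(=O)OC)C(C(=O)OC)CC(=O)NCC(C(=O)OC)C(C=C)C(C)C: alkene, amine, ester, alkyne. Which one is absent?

ester: present (CH(COOCH3) — pendant –COOCH3: carbonyl C bonded to C and –OCH3 → ester).
alkene: present (CH(CH=CH2) — pendant –CH=CH2: C=C double bond → alkene).
amine: present (CH2NHCH2 — C–N–C with sp³ carbons and no adjacent C=O → amine (secondary)).
alkyne: no segment matches this pattern.

alkyne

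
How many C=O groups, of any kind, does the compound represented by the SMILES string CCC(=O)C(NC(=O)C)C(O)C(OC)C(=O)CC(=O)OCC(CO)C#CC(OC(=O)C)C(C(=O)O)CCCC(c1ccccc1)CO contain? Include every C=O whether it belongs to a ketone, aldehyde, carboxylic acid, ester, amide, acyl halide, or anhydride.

CO: ketone, 1 C=O (running total 1).
CH(NHCOCH3): amide, 1 C=O (running total 2).
CO: ketone, 1 C=O (running total 3).
CH2COOCH2: ester, 1 C=O (running total 4).
CH(OCOCH3): ester, 1 C=O (running total 5).
CH(COOH): carboxylic acid, 1 C=O (running total 6).

6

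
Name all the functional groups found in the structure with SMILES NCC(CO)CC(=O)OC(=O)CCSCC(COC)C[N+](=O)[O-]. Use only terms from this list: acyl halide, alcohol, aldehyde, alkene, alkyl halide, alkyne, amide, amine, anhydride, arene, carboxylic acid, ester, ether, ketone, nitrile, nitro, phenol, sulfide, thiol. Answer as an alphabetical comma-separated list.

alcohol, amine, anhydride, ether, nitro, sulfide

Working along the chain:
  H2NCH2: –NH2 on an sp³ carbon with no adjacent C=O → amine.
  CH(CH2OH): pendant –CH2OH on an sp³ backbone C → alcohol.
  CH2CO-O-COCH2: two acyl groups sharing one oxygen, –C(=O)–O–C(=O)– → anhydride.
  CH2SCH2: C–S–C linkage → sulfide (thioether).
  CH(CH2OCH3): pendant –CH2OCH3: C–O–C linkage → ether.
  CH2NO2: –NO2 on carbon → nitro group.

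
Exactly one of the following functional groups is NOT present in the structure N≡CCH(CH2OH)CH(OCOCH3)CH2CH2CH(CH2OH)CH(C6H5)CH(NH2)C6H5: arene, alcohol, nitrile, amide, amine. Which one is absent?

nitrile: present (N≡C — N≡C–: carbon triple-bonded to nitrogen → nitrile).
alcohol: present (CH(CH2OH) — pendant –CH2OH on an sp³ backbone C → alcohol).
arene: present (CH(C6H5) — pendant –C6H5: benzene ring → arene).
amine: present (CH(NH2) — –NH2 on an sp³ carbon with no adjacent C=O → amine).
amide: no segment matches this pattern.

amide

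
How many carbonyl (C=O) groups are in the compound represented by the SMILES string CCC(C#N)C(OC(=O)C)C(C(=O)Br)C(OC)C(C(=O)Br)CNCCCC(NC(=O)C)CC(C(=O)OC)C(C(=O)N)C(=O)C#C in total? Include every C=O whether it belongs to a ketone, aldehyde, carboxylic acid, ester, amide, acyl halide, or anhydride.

7

CH(OCOCH3): ester, 1 C=O (running total 1).
CH(COBr): acyl halide, 1 C=O (running total 2).
CH(COBr): acyl halide, 1 C=O (running total 3).
CH(NHCOCH3): amide, 1 C=O (running total 4).
CH(COOCH3): ester, 1 C=O (running total 5).
CH(CONH2): amide, 1 C=O (running total 6).
CO: ketone, 1 C=O (running total 7).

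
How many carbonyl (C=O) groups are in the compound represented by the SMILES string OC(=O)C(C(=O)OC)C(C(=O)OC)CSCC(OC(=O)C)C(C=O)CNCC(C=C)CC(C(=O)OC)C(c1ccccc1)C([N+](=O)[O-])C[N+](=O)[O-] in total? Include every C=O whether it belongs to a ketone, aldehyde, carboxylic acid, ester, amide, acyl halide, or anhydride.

HOOC: carboxylic acid, 1 C=O (running total 1).
CH(COOCH3): ester, 1 C=O (running total 2).
CH(COOCH3): ester, 1 C=O (running total 3).
CH(OCOCH3): ester, 1 C=O (running total 4).
CH(CHO): aldehyde, 1 C=O (running total 5).
CH(COOCH3): ester, 1 C=O (running total 6).

6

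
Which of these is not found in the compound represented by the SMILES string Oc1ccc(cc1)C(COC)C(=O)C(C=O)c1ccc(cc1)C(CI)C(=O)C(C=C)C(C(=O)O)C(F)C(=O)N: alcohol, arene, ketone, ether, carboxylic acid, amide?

arene: present (HOC6H4 — –OH attached directly to an aromatic ring → phenol (not alcohol); the ring itself is an arene).
carboxylic acid: present (CH(COOH) — pendant –COOH: carbonyl C bonded to C and –OH → carboxylic acid).
ether: present (CH(CH2OCH3) — pendant –CH2OCH3: C–O–C linkage → ether).
ketone: present (CO — –C(=O)– with carbon on both sides → ketone).
amide: present (CONH2 — –C(=O)NH2: carbonyl C bonded to C and to N → amide (the N is not a separate amine)).
alcohol: absent. In CH(COOH), the –OH sits on a carbonyl carbon, making it part of a carboxylic acid, not an alcohol. In HOC6H4, the –OH is on an aromatic ring carbon; that is a phenol, not an alcohol.

alcohol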